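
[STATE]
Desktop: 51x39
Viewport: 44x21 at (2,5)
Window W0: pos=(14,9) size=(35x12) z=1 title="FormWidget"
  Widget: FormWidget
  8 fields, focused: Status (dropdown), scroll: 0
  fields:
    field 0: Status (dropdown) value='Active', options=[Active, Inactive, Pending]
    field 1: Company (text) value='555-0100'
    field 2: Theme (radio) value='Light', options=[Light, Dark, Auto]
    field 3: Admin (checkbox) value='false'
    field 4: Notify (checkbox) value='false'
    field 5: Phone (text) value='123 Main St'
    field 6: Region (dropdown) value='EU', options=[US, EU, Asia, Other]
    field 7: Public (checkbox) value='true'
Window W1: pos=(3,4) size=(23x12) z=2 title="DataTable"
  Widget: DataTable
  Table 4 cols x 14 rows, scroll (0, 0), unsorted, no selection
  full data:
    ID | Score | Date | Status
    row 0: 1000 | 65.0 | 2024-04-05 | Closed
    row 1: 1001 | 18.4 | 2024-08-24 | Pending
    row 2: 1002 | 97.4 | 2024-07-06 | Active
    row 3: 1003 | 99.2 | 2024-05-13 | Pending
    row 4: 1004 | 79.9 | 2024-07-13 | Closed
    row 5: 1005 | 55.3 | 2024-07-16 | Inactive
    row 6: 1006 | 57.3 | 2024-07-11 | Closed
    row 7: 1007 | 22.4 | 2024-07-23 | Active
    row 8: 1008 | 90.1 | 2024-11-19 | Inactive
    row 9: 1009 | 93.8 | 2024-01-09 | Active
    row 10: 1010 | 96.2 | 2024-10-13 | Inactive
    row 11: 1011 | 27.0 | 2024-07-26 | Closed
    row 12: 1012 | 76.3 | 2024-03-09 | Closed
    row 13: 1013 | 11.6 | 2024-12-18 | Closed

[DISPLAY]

 ┃ DataTable           ┃                    
 ┠─────────────────────┨                    
 ┃ID  │Score│Date      ┃                    
 ┃────┼─────┼──────────┃                    
 ┃1000│65.0 │2024-04-05┃━━━━━━━━━━━━━━━━━━━━
 ┃1001│18.4 │2024-08-24┃                    
 ┃1002│97.4 │2024-07-06┃────────────────────
 ┃1003│99.2 │2024-05-13┃   [Active          
 ┃1004│79.9 │2024-07-13┃   [555-0100        
 ┃1005│55.3 │2024-07-16┃   (●) Light  ( ) Da
 ┗━━━━━━━━━━━━━━━━━━━━━┛   [ ]              
            ┃  Notify:     [ ]              
            ┃  Phone:      [123 Main St     
            ┃  Region:     [EU              
            ┃  Public:     [x]              
            ┗━━━━━━━━━━━━━━━━━━━━━━━━━━━━━━━
                                            
                                            
                                            
                                            
                                            


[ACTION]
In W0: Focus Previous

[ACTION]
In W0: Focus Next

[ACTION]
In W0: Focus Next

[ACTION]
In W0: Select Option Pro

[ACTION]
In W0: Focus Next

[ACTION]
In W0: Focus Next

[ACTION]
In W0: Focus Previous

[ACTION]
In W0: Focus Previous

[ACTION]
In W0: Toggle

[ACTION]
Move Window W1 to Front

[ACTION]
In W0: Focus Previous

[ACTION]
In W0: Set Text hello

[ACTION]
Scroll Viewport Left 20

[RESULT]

   ┃ DataTable           ┃                  
   ┠─────────────────────┨                  
   ┃ID  │Score│Date      ┃                  
   ┃────┼─────┼──────────┃                  
   ┃1000│65.0 │2024-04-05┃━━━━━━━━━━━━━━━━━━
   ┃1001│18.4 │2024-08-24┃                  
   ┃1002│97.4 │2024-07-06┃──────────────────
   ┃1003│99.2 │2024-05-13┃   [Active        
   ┃1004│79.9 │2024-07-13┃   [555-0100      
   ┃1005│55.3 │2024-07-16┃   (●) Light  ( ) 
   ┗━━━━━━━━━━━━━━━━━━━━━┛   [ ]            
              ┃  Notify:     [ ]            
              ┃  Phone:      [123 Main St   
              ┃  Region:     [EU            
              ┃  Public:     [x]            
              ┗━━━━━━━━━━━━━━━━━━━━━━━━━━━━━
                                            
                                            
                                            
                                            
                                            


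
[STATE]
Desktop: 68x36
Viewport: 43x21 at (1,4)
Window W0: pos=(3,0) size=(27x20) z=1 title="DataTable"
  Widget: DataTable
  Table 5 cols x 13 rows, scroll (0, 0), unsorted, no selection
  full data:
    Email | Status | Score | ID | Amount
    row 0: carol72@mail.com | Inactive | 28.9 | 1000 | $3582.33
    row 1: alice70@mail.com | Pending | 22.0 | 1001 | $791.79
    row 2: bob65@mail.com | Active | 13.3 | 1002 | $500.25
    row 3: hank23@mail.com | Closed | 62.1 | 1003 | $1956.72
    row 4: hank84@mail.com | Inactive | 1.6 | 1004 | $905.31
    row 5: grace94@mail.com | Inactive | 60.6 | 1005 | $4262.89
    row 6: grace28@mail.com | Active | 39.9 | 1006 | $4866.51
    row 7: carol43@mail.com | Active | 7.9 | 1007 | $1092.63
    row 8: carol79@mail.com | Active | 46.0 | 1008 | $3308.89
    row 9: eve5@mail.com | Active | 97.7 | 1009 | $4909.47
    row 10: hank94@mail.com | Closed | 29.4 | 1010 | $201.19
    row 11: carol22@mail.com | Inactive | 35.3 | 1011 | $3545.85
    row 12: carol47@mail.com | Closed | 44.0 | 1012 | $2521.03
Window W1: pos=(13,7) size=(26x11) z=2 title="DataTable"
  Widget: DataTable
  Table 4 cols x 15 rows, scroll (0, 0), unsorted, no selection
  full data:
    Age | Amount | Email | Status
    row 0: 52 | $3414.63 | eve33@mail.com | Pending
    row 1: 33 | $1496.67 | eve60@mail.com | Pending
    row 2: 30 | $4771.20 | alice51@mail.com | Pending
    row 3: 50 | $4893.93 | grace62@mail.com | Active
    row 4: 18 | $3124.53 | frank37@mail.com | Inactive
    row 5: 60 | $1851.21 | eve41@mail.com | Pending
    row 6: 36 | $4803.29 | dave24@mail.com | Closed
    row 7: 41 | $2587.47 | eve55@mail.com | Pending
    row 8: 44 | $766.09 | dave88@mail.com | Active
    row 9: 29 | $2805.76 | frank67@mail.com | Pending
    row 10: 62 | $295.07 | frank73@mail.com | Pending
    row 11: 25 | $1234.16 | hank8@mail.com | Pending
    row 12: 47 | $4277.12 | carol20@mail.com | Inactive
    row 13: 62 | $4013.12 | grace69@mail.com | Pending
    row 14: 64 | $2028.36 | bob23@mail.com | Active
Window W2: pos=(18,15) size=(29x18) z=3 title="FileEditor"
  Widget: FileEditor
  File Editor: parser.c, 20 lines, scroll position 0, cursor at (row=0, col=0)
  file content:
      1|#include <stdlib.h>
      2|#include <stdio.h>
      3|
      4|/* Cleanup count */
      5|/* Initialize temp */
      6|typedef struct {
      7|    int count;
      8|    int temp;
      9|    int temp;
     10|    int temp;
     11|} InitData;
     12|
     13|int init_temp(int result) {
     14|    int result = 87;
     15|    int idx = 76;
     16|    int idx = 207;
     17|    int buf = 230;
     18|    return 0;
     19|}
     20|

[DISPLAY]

  ┃────────────────┼────────┃              
  ┃carol72@mail.com│Inactive┃              
  ┃alice70@mail.com│Pending ┃              
  ┃bob65@mai┏━━━━━━━━━━━━━━━━━━━━━━━━┓     
  ┃hank23@ma┃ DataTable              ┃     
  ┃hank84@ma┠────────────────────────┨     
  ┃grace94@m┃Age│Amount  │Email      ┃     
  ┃grace28@m┃───┼────────┼───────────┃     
  ┃carol43@m┃52 │$3414.63│eve33@mail.┃     
  ┃carol79@m┃33 │$1496.67│eve60@mail.┃     
  ┃eve5@mail┃30 │$4771.20│alice51@mai┃     
  ┃hank94@ma┃50 │┏━━━━━━━━━━━━━━━━━━━━━━━━━
  ┃carol22@m┃18 │┃ FileEditor              
  ┃carol47@m┗━━━━┠─────────────────────────
  ┃              ┃█include <stdlib.h>      
  ┗━━━━━━━━━━━━━━┃#include <stdio.h>       
                 ┃                         
                 ┃/* Cleanup count */      
                 ┃/* Initialize temp */    
                 ┃typedef struct {         
                 ┃    int count;           


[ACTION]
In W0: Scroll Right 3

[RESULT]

  ┃─────────────┼────────┼──┃              
  ┃ol72@mail.com│Inactive│28┃              
  ┃ce70@mail.com│Pending │22┃              
  ┃65@mail.c┏━━━━━━━━━━━━━━━━━━━━━━━━┓     
  ┃k23@mail.┃ DataTable              ┃     
  ┃k84@mail.┠────────────────────────┨     
  ┃ce94@mail┃Age│Amount  │Email      ┃     
  ┃ce28@mail┃───┼────────┼───────────┃     
  ┃ol43@mail┃52 │$3414.63│eve33@mail.┃     
  ┃ol79@mail┃33 │$1496.67│eve60@mail.┃     
  ┃5@mail.co┃30 │$4771.20│alice51@mai┃     
  ┃k94@mail.┃50 │┏━━━━━━━━━━━━━━━━━━━━━━━━━
  ┃ol22@mail┃18 │┃ FileEditor              
  ┃ol47@mail┗━━━━┠─────────────────────────
  ┃              ┃█include <stdlib.h>      
  ┗━━━━━━━━━━━━━━┃#include <stdio.h>       
                 ┃                         
                 ┃/* Cleanup count */      
                 ┃/* Initialize temp */    
                 ┃typedef struct {         
                 ┃    int count;           


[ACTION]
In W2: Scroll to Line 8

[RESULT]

  ┃─────────────┼────────┼──┃              
  ┃ol72@mail.com│Inactive│28┃              
  ┃ce70@mail.com│Pending │22┃              
  ┃65@mail.c┏━━━━━━━━━━━━━━━━━━━━━━━━┓     
  ┃k23@mail.┃ DataTable              ┃     
  ┃k84@mail.┠────────────────────────┨     
  ┃ce94@mail┃Age│Amount  │Email      ┃     
  ┃ce28@mail┃───┼────────┼───────────┃     
  ┃ol43@mail┃52 │$3414.63│eve33@mail.┃     
  ┃ol79@mail┃33 │$1496.67│eve60@mail.┃     
  ┃5@mail.co┃30 │$4771.20│alice51@mai┃     
  ┃k94@mail.┃50 │┏━━━━━━━━━━━━━━━━━━━━━━━━━
  ┃ol22@mail┃18 │┃ FileEditor              
  ┃ol47@mail┗━━━━┠─────────────────────────
  ┃              ┃    int count;           
  ┗━━━━━━━━━━━━━━┃    int temp;            
                 ┃    int temp;            
                 ┃    int temp;            
                 ┃} InitData;              
                 ┃                         
                 ┃int init_temp(int result)


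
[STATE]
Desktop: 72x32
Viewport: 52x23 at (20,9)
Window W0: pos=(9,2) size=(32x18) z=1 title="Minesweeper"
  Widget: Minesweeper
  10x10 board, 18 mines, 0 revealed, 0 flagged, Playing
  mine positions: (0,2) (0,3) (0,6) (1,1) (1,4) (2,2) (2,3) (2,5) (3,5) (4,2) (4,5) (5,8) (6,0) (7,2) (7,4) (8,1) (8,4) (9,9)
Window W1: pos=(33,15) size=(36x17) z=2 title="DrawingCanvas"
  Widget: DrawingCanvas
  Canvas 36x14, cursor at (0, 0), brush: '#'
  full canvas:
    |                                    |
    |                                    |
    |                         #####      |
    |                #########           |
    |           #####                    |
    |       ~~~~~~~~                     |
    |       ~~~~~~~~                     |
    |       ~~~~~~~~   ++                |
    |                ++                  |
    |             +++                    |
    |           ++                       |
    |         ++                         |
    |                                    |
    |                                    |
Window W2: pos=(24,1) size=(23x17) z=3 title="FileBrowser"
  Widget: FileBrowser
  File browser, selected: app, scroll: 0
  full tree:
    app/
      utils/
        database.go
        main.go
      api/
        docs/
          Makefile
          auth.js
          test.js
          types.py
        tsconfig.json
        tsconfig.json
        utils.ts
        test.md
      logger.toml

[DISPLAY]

    ┃                     ┃                         
    ┃                     ┃                         
    ┃                     ┃                         
    ┃                     ┃                         
    ┃                     ┃                         
    ┃                     ┃                         
    ┃                     ┃━━━━━━━━━━━━━━━━━━━━━┓   
    ┃                     ┃s                    ┃   
    ┗━━━━━━━━━━━━━━━━━━━━━┛─────────────────────┨   
             ┃+                                 ┃   
━━━━━━━━━━━━━┃                                  ┃   
             ┃                         #####    ┃   
             ┃                #########         ┃   
             ┃           #####                  ┃   
             ┃       ~~~~~~~~                   ┃   
             ┃       ~~~~~~~~                   ┃   
             ┃       ~~~~~~~~   ++              ┃   
             ┃                ++                ┃   
             ┃             +++                  ┃   
             ┃           ++                     ┃   
             ┃         ++                       ┃   
             ┃                                  ┃   
             ┗━━━━━━━━━━━━━━━━━━━━━━━━━━━━━━━━━━┛   


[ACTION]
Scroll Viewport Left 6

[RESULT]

■■■■■■    ┃                     ┃                   
■■■■■■    ┃                     ┃                   
■■■■■■    ┃                     ┃                   
■■■■■■    ┃                     ┃                   
■■■■■■    ┃                     ┃                   
■■■■■■    ┃                     ┃                   
          ┃                     ┃━━━━━━━━━━━━━━━━━━━
          ┃                     ┃s                  
          ┗━━━━━━━━━━━━━━━━━━━━━┛───────────────────
                   ┃+                               
━━━━━━━━━━━━━━━━━━━┃                                
                   ┃                         #####  
                   ┃                #########       
                   ┃           #####                
                   ┃       ~~~~~~~~                 
                   ┃       ~~~~~~~~                 
                   ┃       ~~~~~~~~   ++            
                   ┃                ++              
                   ┃             +++                
                   ┃           ++                   
                   ┃         ++                     
                   ┃                                
                   ┗━━━━━━━━━━━━━━━━━━━━━━━━━━━━━━━━


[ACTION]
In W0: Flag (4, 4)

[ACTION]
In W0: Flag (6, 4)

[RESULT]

⚑■■■■■    ┃                     ┃                   
■■■■■■    ┃                     ┃                   
⚑■■■■■    ┃                     ┃                   
■■■■■■    ┃                     ┃                   
■■■■■■    ┃                     ┃                   
■■■■■■    ┃                     ┃                   
          ┃                     ┃━━━━━━━━━━━━━━━━━━━
          ┃                     ┃s                  
          ┗━━━━━━━━━━━━━━━━━━━━━┛───────────────────
                   ┃+                               
━━━━━━━━━━━━━━━━━━━┃                                
                   ┃                         #####  
                   ┃                #########       
                   ┃           #####                
                   ┃       ~~~~~~~~                 
                   ┃       ~~~~~~~~                 
                   ┃       ~~~~~~~~   ++            
                   ┃                ++              
                   ┃             +++                
                   ┃           ++                   
                   ┃         ++                     
                   ┃                                
                   ┗━━━━━━━━━━━━━━━━━━━━━━━━━━━━━━━━


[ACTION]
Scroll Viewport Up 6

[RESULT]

esweeper  ┠─────────────────────┨                   
──────────┃> [-] app/           ┃                   
■■■■■■    ┃    [+] utils/       ┃                   
■■■■■■    ┃    [+] api/         ┃                   
■■■■■■    ┃    logger.toml      ┃                   
■■■■■■    ┃                     ┃                   
⚑■■■■■    ┃                     ┃                   
■■■■■■    ┃                     ┃                   
⚑■■■■■    ┃                     ┃                   
■■■■■■    ┃                     ┃                   
■■■■■■    ┃                     ┃                   
■■■■■■    ┃                     ┃                   
          ┃                     ┃━━━━━━━━━━━━━━━━━━━
          ┃                     ┃s                  
          ┗━━━━━━━━━━━━━━━━━━━━━┛───────────────────
                   ┃+                               
━━━━━━━━━━━━━━━━━━━┃                                
                   ┃                         #####  
                   ┃                #########       
                   ┃           #####                
                   ┃       ~~~~~~~~                 
                   ┃       ~~~~~~~~                 
                   ┃       ~~~~~~~~   ++            


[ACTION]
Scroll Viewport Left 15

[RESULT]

         ┃ Minesweeper  ┠─────────────────────┨     
         ┠──────────────┃> [-] app/           ┃     
         ┃■■■■■■■■■■    ┃    [+] utils/       ┃     
         ┃■■■■■■■■■■    ┃    [+] api/         ┃     
         ┃■■■■■■■■■■    ┃    logger.toml      ┃     
         ┃■■■■■■■■■■    ┃                     ┃     
         ┃■■■■⚑■■■■■    ┃                     ┃     
         ┃■■■■■■■■■■    ┃                     ┃     
         ┃■■■■⚑■■■■■    ┃                     ┃     
         ┃■■■■■■■■■■    ┃                     ┃     
         ┃■■■■■■■■■■    ┃                     ┃     
         ┃■■■■■■■■■■    ┃                     ┃     
         ┃              ┃                     ┃━━━━━
         ┃              ┃                     ┃s    
         ┃              ┗━━━━━━━━━━━━━━━━━━━━━┛─────
         ┃                       ┃+                 
         ┗━━━━━━━━━━━━━━━━━━━━━━━┃                  
                                 ┃                  
                                 ┃                ##
                                 ┃           #####  
                                 ┃       ~~~~~~~~   
                                 ┃       ~~~~~~~~   
                                 ┃       ~~~~~~~~   


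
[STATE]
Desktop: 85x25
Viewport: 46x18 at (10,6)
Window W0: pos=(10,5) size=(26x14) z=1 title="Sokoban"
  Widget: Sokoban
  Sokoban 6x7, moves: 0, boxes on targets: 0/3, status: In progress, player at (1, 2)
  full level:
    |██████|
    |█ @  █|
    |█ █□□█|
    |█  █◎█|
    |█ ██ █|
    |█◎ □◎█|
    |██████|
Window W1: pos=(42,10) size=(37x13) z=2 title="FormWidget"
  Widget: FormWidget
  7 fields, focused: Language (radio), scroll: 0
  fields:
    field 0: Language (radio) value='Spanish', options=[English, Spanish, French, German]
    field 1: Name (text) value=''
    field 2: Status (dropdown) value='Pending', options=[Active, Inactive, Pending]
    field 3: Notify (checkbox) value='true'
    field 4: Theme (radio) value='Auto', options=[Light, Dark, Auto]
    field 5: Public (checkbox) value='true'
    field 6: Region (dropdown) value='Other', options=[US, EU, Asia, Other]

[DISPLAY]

┃ Sokoban                ┃                    
┠────────────────────────┨                    
┃██████                  ┃                    
┃█ @  █                  ┃                    
┃█ █□□█                  ┃      ┏━━━━━━━━━━━━━
┃█  █◎█                  ┃      ┃ FormWidget  
┃█ ██ █                  ┃      ┠─────────────
┃█◎ □◎█                  ┃      ┃> Language:  
┃██████                  ┃      ┃  Name:      
┃Moves: 0  0/3           ┃      ┃  Status:    
┃                        ┃      ┃  Notify:    
┃                        ┃      ┃  Theme:     
┗━━━━━━━━━━━━━━━━━━━━━━━━┛      ┃  Public:    
                                ┃  Region:    
                                ┃             
                                ┃             
                                ┗━━━━━━━━━━━━━
                                              


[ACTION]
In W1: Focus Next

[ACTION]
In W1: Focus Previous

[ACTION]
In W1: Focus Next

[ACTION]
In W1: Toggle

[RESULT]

┃ Sokoban                ┃                    
┠────────────────────────┨                    
┃██████                  ┃                    
┃█ @  █                  ┃                    
┃█ █□□█                  ┃      ┏━━━━━━━━━━━━━
┃█  █◎█                  ┃      ┃ FormWidget  
┃█ ██ █                  ┃      ┠─────────────
┃█◎ □◎█                  ┃      ┃  Language:  
┃██████                  ┃      ┃> Name:      
┃Moves: 0  0/3           ┃      ┃  Status:    
┃                        ┃      ┃  Notify:    
┃                        ┃      ┃  Theme:     
┗━━━━━━━━━━━━━━━━━━━━━━━━┛      ┃  Public:    
                                ┃  Region:    
                                ┃             
                                ┃             
                                ┗━━━━━━━━━━━━━
                                              


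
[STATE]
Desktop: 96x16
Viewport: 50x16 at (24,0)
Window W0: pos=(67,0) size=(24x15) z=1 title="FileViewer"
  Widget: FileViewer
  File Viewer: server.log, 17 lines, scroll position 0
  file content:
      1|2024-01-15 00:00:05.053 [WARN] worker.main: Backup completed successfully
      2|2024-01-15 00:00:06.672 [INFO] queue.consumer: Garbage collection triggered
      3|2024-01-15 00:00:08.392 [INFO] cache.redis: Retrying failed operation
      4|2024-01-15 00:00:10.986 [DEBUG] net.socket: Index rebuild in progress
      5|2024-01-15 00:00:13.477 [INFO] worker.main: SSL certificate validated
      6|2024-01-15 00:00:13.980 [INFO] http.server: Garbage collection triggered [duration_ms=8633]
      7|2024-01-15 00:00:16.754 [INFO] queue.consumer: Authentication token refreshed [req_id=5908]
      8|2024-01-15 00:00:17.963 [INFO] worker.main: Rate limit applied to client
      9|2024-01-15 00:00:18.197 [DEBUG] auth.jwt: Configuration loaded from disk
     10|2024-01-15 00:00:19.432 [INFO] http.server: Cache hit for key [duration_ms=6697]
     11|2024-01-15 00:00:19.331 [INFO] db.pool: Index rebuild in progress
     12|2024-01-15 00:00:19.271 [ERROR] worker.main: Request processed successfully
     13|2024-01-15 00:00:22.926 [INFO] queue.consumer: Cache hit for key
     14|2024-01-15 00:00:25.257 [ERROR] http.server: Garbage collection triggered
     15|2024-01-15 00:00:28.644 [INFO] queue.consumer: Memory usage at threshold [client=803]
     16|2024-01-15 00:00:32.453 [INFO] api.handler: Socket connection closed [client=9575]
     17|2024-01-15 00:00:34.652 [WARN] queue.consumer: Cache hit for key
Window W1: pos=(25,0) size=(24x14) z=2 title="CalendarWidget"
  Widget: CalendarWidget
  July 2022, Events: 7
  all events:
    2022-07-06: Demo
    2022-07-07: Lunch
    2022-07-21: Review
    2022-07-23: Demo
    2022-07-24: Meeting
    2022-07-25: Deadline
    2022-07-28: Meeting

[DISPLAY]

 ┏━━━━━━━━━━━━━━━━━━━━━━┓                  ┏━━━━━━
 ┃ CalendarWidget       ┃                  ┃ FileV
 ┠──────────────────────┨                  ┠──────
 ┃      July 2022       ┃                  ┃2024-0
 ┃Mo Tu We Th Fr Sa Su  ┃                  ┃2024-0
 ┃             1  2  3  ┃                  ┃2024-0
 ┃ 4  5  6*  7*  8  9 10┃                  ┃2024-0
 ┃11 12 13 14 15 16 17  ┃                  ┃2024-0
 ┃18 19 20 21* 22 23* 24┃                  ┃2024-0
 ┃25* 26 27 28* 29 30 31┃                  ┃2024-0
 ┃                      ┃                  ┃2024-0
 ┃                      ┃                  ┃2024-0
 ┃                      ┃                  ┃2024-0
 ┗━━━━━━━━━━━━━━━━━━━━━━┛                  ┃2024-0
                                           ┗━━━━━━
                                                  


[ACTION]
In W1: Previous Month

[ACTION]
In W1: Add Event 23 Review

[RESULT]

 ┏━━━━━━━━━━━━━━━━━━━━━━┓                  ┏━━━━━━
 ┃ CalendarWidget       ┃                  ┃ FileV
 ┠──────────────────────┨                  ┠──────
 ┃      June 2022       ┃                  ┃2024-0
 ┃Mo Tu We Th Fr Sa Su  ┃                  ┃2024-0
 ┃       1  2  3  4  5  ┃                  ┃2024-0
 ┃ 6  7  8  9 10 11 12  ┃                  ┃2024-0
 ┃13 14 15 16 17 18 19  ┃                  ┃2024-0
 ┃20 21 22 23* 24 25 26 ┃                  ┃2024-0
 ┃27 28 29 30           ┃                  ┃2024-0
 ┃                      ┃                  ┃2024-0
 ┃                      ┃                  ┃2024-0
 ┃                      ┃                  ┃2024-0
 ┗━━━━━━━━━━━━━━━━━━━━━━┛                  ┃2024-0
                                           ┗━━━━━━
                                                  


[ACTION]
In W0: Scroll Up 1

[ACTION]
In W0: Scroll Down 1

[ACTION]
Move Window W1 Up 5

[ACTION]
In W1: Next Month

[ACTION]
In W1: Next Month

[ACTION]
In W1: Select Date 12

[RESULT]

 ┏━━━━━━━━━━━━━━━━━━━━━━┓                  ┏━━━━━━
 ┃ CalendarWidget       ┃                  ┃ FileV
 ┠──────────────────────┨                  ┠──────
 ┃     August 2022      ┃                  ┃2024-0
 ┃Mo Tu We Th Fr Sa Su  ┃                  ┃2024-0
 ┃ 1  2  3  4  5  6  7  ┃                  ┃2024-0
 ┃ 8  9 10 11 [12] 13 14┃                  ┃2024-0
 ┃15 16 17 18 19 20 21  ┃                  ┃2024-0
 ┃22 23 24 25 26 27 28  ┃                  ┃2024-0
 ┃29 30 31              ┃                  ┃2024-0
 ┃                      ┃                  ┃2024-0
 ┃                      ┃                  ┃2024-0
 ┃                      ┃                  ┃2024-0
 ┗━━━━━━━━━━━━━━━━━━━━━━┛                  ┃2024-0
                                           ┗━━━━━━
                                                  


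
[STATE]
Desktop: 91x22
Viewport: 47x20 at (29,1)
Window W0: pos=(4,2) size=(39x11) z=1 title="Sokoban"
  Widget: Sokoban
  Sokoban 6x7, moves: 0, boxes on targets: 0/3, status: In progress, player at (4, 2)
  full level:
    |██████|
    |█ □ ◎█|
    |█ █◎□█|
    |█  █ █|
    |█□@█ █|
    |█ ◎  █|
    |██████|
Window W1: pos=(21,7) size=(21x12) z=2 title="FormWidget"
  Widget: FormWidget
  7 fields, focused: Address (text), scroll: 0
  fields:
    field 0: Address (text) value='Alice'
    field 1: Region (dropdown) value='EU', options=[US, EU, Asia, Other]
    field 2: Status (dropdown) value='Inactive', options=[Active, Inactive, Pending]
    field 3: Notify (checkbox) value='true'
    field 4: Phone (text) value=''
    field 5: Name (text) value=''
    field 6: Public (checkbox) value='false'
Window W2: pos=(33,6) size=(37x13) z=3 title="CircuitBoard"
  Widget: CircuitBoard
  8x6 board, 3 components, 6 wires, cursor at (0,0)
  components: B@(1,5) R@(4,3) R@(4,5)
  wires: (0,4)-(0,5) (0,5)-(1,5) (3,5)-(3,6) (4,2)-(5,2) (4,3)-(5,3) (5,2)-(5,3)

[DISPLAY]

                                               
━━━━━━━━━━━━━┓                                 
             ┃                                 
─────────────┨                                 
             ┃                                 
    ┏━━━━━━━━━━━━━━━━━━━━━━━━━━━━━━━━━━━┓      
━━━━┃ CircuitBoard                      ┃      
dget┠───────────────────────────────────┨      
────┃   0 1 2 3 4 5 6 7                 ┃      
ss: ┃0  [.]              · ─ ·          ┃      
n:  ┃                        │          ┃      
s:  ┃1                       B          ┃      
y:  ┃                                   ┃      
:   ┃2                                  ┃      
    ┃                                   ┃      
c:  ┃3                       · ─ ·      ┃      
    ┃                                   ┃      
━━━━┗━━━━━━━━━━━━━━━━━━━━━━━━━━━━━━━━━━━┛      
                                               
                                               


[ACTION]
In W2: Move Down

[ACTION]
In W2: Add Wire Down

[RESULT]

                                               
━━━━━━━━━━━━━┓                                 
             ┃                                 
─────────────┨                                 
             ┃                                 
    ┏━━━━━━━━━━━━━━━━━━━━━━━━━━━━━━━━━━━┓      
━━━━┃ CircuitBoard                      ┃      
dget┠───────────────────────────────────┨      
────┃   0 1 2 3 4 5 6 7                 ┃      
ss: ┃0                   · ─ ·          ┃      
n:  ┃                        │          ┃      
s:  ┃1  [.]                  B          ┃      
y:  ┃    │                              ┃      
:   ┃2   ·                              ┃      
    ┃                                   ┃      
c:  ┃3                       · ─ ·      ┃      
    ┃                                   ┃      
━━━━┗━━━━━━━━━━━━━━━━━━━━━━━━━━━━━━━━━━━┛      
                                               
                                               


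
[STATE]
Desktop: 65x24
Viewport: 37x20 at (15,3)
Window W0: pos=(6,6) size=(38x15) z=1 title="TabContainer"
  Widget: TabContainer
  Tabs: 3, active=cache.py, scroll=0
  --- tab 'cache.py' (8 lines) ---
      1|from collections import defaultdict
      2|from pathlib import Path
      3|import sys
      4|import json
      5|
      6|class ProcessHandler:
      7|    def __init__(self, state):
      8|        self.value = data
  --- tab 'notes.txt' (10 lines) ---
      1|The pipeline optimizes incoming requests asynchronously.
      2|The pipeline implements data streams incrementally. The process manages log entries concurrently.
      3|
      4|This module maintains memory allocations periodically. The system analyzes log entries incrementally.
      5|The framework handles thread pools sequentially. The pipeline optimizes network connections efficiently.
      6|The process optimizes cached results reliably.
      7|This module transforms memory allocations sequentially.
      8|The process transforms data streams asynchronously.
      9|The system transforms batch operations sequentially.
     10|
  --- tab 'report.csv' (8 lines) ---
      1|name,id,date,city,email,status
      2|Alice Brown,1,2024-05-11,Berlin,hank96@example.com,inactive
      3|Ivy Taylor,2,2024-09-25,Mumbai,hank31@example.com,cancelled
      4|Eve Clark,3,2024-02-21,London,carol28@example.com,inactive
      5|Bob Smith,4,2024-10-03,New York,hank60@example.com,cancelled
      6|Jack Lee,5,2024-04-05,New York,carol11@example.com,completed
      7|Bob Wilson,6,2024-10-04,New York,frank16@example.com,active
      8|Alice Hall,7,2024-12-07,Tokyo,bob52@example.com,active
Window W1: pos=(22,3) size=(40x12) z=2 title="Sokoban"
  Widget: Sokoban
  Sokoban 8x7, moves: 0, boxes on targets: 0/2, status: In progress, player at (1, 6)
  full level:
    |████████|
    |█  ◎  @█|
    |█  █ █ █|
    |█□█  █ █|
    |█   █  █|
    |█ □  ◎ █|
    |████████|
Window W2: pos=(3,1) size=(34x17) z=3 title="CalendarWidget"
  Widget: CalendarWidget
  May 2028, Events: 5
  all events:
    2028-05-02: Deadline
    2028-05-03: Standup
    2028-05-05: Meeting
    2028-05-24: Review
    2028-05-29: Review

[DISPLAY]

─────────────────────┨━━━━━━━━━━━━━━━
 May 2028            ┃               
 Fr Sa Su            ┃───────────────
 4  5*  6  7         ┃               
 12 13 14            ┃               
 19 20 21            ┃               
5 26 27 28           ┃               
                     ┃               
                     ┃               
                     ┃               
                     ┃               
                     ┃━━━━━━━━━━━━━━━
                     ┃      ┃        
                     ┃      ┃        
━━━━━━━━━━━━━━━━━━━━━┛      ┃        
self.value = data           ┃        
                            ┃        
━━━━━━━━━━━━━━━━━━━━━━━━━━━━┛        
                                     
                                     


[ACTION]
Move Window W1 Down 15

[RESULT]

─────────────────────┨               
 May 2028            ┃               
 Fr Sa Su            ┃               
 4  5*  6  7         ┃━━━━━━┓        
 12 13 14            ┃      ┃        
 19 20 21            ┃──────┨        
5 26 27 28           ┃.csv  ┃        
                     ┃──────┃        
                     ┃tdict ┃        
                     ┃━━━━━━━━━━━━━━━
                     ┃               
                     ┃───────────────
                     ┃               
                     ┃               
━━━━━━━━━━━━━━━━━━━━━┛               
self.va┃█□█  █ █                     
       ┃█   █  █                     
━━━━━━━┃█ □  ◎ █                     
       ┃████████                     
       ┃Moves: 0  0/2                


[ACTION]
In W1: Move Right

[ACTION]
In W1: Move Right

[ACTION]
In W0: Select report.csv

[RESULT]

─────────────────────┨               
 May 2028            ┃               
 Fr Sa Su            ┃               
 4  5*  6  7         ┃━━━━━━┓        
 12 13 14            ┃      ┃        
 19 20 21            ┃──────┨        
5 26 27 28           ┃.csv] ┃        
                     ┃──────┃        
                     ┃      ┃        
                     ┃━━━━━━━━━━━━━━━
                     ┃               
                     ┃───────────────
                     ┃               
                     ┃               
━━━━━━━━━━━━━━━━━━━━━┛               
ll,7,20┃█□█  █ █                     
       ┃█   █  █                     
━━━━━━━┃█ □  ◎ █                     
       ┃████████                     
       ┃Moves: 0  0/2                


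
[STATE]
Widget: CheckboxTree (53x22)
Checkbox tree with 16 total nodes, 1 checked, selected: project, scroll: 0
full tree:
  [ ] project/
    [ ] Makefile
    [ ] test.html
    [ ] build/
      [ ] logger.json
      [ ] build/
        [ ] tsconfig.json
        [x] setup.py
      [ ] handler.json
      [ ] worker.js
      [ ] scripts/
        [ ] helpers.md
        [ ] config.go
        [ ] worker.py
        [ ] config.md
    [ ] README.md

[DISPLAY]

>[-] project/                                        
   [ ] Makefile                                      
   [ ] test.html                                     
   [-] build/                                        
     [ ] logger.json                                 
     [-] build/                                      
       [ ] tsconfig.json                             
       [x] setup.py                                  
     [ ] handler.json                                
     [ ] worker.js                                   
     [ ] scripts/                                    
       [ ] helpers.md                                
       [ ] config.go                                 
       [ ] worker.py                                 
       [ ] config.md                                 
   [ ] README.md                                     
                                                     
                                                     
                                                     
                                                     
                                                     
                                                     


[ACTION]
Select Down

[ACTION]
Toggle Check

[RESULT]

 [-] project/                                        
>  [x] Makefile                                      
   [ ] test.html                                     
   [-] build/                                        
     [ ] logger.json                                 
     [-] build/                                      
       [ ] tsconfig.json                             
       [x] setup.py                                  
     [ ] handler.json                                
     [ ] worker.js                                   
     [ ] scripts/                                    
       [ ] helpers.md                                
       [ ] config.go                                 
       [ ] worker.py                                 
       [ ] config.md                                 
   [ ] README.md                                     
                                                     
                                                     
                                                     
                                                     
                                                     
                                                     


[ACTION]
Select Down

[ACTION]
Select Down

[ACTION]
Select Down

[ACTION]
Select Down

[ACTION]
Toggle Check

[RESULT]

 [-] project/                                        
   [x] Makefile                                      
   [ ] test.html                                     
   [-] build/                                        
     [ ] logger.json                                 
>    [x] build/                                      
       [x] tsconfig.json                             
       [x] setup.py                                  
     [ ] handler.json                                
     [ ] worker.js                                   
     [ ] scripts/                                    
       [ ] helpers.md                                
       [ ] config.go                                 
       [ ] worker.py                                 
       [ ] config.md                                 
   [ ] README.md                                     
                                                     
                                                     
                                                     
                                                     
                                                     
                                                     
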